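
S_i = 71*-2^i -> [71, -142, 284, -568, 1136]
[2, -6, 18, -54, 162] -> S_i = 2*-3^i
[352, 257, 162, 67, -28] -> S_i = 352 + -95*i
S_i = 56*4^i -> [56, 224, 896, 3584, 14336]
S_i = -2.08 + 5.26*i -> [-2.08, 3.18, 8.44, 13.7, 18.96]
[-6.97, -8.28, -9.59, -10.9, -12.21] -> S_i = -6.97 + -1.31*i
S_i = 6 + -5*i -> [6, 1, -4, -9, -14]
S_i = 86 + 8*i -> [86, 94, 102, 110, 118]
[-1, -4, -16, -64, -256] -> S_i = -1*4^i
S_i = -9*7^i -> [-9, -63, -441, -3087, -21609]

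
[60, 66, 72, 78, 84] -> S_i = 60 + 6*i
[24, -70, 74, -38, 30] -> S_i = Random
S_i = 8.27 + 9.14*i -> [8.27, 17.41, 26.55, 35.69, 44.83]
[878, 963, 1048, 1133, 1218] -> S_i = 878 + 85*i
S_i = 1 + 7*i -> [1, 8, 15, 22, 29]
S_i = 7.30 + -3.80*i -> [7.3, 3.5, -0.3, -4.1, -7.9]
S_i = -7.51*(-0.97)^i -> [-7.51, 7.28, -7.07, 6.85, -6.65]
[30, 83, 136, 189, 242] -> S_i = 30 + 53*i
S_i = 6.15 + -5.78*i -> [6.15, 0.37, -5.41, -11.19, -16.97]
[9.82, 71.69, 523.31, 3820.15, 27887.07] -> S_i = 9.82*7.30^i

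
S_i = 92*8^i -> [92, 736, 5888, 47104, 376832]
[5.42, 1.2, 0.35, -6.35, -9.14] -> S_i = Random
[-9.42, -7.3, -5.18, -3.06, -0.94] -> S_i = -9.42 + 2.12*i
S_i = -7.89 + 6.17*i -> [-7.89, -1.72, 4.45, 10.62, 16.79]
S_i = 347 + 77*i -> [347, 424, 501, 578, 655]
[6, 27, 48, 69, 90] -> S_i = 6 + 21*i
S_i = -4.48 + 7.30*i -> [-4.48, 2.82, 10.12, 17.42, 24.72]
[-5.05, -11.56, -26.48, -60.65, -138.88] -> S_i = -5.05*2.29^i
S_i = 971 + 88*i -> [971, 1059, 1147, 1235, 1323]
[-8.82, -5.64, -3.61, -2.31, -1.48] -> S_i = -8.82*0.64^i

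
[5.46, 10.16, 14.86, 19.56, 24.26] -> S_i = 5.46 + 4.70*i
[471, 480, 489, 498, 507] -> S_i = 471 + 9*i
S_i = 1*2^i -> [1, 2, 4, 8, 16]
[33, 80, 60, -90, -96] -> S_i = Random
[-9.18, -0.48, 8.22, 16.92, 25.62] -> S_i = -9.18 + 8.70*i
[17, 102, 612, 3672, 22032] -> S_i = 17*6^i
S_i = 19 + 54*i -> [19, 73, 127, 181, 235]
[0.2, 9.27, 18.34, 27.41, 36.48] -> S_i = 0.20 + 9.07*i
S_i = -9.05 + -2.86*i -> [-9.05, -11.91, -14.77, -17.63, -20.49]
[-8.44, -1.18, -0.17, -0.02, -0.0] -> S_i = -8.44*0.14^i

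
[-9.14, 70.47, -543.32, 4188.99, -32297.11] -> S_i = -9.14*(-7.71)^i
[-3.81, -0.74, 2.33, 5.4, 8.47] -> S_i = -3.81 + 3.07*i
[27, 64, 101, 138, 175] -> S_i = 27 + 37*i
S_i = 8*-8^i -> [8, -64, 512, -4096, 32768]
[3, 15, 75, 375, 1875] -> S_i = 3*5^i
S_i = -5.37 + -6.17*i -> [-5.37, -11.54, -17.71, -23.88, -30.05]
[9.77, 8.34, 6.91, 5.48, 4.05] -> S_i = 9.77 + -1.43*i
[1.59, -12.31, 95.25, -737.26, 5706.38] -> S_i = 1.59*(-7.74)^i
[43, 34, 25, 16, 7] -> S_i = 43 + -9*i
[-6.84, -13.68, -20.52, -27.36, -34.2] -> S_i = -6.84 + -6.84*i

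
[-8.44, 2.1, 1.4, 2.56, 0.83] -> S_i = Random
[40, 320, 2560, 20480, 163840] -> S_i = 40*8^i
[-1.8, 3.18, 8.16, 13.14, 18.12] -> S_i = -1.80 + 4.98*i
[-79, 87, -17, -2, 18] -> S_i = Random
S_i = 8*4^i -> [8, 32, 128, 512, 2048]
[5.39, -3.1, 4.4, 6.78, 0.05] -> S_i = Random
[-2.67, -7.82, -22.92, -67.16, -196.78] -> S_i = -2.67*2.93^i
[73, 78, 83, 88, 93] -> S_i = 73 + 5*i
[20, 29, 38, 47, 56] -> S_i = 20 + 9*i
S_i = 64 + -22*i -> [64, 42, 20, -2, -24]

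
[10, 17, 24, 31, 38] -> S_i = 10 + 7*i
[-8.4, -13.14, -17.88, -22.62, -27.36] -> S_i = -8.40 + -4.74*i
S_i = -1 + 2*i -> [-1, 1, 3, 5, 7]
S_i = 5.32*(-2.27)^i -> [5.32, -12.08, 27.41, -62.23, 141.26]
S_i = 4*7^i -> [4, 28, 196, 1372, 9604]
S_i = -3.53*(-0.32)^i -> [-3.53, 1.13, -0.36, 0.12, -0.04]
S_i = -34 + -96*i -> [-34, -130, -226, -322, -418]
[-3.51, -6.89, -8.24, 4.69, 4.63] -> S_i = Random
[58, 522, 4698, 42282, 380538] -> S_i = 58*9^i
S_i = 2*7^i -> [2, 14, 98, 686, 4802]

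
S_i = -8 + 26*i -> [-8, 18, 44, 70, 96]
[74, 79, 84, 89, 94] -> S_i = 74 + 5*i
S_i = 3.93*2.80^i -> [3.93, 11.0, 30.81, 86.27, 241.56]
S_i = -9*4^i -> [-9, -36, -144, -576, -2304]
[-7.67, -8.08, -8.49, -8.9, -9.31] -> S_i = -7.67 + -0.41*i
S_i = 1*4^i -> [1, 4, 16, 64, 256]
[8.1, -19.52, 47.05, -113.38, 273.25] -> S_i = 8.10*(-2.41)^i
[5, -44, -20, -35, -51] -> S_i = Random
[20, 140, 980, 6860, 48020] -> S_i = 20*7^i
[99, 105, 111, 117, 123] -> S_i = 99 + 6*i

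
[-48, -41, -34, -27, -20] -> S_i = -48 + 7*i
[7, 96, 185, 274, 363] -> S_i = 7 + 89*i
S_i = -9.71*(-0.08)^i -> [-9.71, 0.78, -0.06, 0.0, -0.0]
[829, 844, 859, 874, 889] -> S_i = 829 + 15*i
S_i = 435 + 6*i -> [435, 441, 447, 453, 459]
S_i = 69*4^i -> [69, 276, 1104, 4416, 17664]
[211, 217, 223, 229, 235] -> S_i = 211 + 6*i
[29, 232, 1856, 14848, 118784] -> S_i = 29*8^i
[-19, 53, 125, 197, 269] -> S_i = -19 + 72*i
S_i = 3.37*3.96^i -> [3.37, 13.35, 52.85, 209.27, 828.73]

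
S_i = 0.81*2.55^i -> [0.81, 2.07, 5.27, 13.43, 34.25]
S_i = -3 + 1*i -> [-3, -2, -1, 0, 1]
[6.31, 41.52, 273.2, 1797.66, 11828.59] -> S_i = 6.31*6.58^i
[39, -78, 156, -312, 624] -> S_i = 39*-2^i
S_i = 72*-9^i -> [72, -648, 5832, -52488, 472392]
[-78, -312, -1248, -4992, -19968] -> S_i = -78*4^i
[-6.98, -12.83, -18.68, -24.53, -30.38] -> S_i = -6.98 + -5.85*i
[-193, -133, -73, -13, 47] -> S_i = -193 + 60*i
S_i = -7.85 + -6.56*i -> [-7.85, -14.41, -20.97, -27.53, -34.09]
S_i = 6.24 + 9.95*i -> [6.24, 16.19, 26.14, 36.09, 46.04]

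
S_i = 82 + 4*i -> [82, 86, 90, 94, 98]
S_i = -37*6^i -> [-37, -222, -1332, -7992, -47952]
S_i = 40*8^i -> [40, 320, 2560, 20480, 163840]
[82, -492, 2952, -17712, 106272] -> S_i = 82*-6^i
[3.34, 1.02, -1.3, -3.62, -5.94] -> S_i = 3.34 + -2.32*i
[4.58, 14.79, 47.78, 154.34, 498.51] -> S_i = 4.58*3.23^i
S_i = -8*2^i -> [-8, -16, -32, -64, -128]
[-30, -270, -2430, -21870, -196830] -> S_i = -30*9^i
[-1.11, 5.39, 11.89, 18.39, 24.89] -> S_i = -1.11 + 6.50*i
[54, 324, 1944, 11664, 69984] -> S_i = 54*6^i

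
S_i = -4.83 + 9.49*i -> [-4.83, 4.66, 14.15, 23.64, 33.13]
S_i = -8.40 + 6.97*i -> [-8.4, -1.43, 5.54, 12.51, 19.48]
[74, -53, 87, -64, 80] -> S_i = Random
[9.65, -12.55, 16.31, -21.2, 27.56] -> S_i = 9.65*(-1.30)^i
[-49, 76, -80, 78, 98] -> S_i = Random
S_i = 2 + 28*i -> [2, 30, 58, 86, 114]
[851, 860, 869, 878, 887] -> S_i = 851 + 9*i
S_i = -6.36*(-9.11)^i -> [-6.36, 57.94, -527.83, 4808.53, -43805.7]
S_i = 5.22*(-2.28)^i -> [5.22, -11.9, 27.14, -61.87, 141.06]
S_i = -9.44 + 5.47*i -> [-9.44, -3.97, 1.5, 6.97, 12.44]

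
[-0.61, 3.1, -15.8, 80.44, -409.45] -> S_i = -0.61*(-5.09)^i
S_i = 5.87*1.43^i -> [5.87, 8.39, 12.0, 17.17, 24.55]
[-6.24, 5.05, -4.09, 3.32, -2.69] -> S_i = -6.24*(-0.81)^i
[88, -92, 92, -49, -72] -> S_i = Random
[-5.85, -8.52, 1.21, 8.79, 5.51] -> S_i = Random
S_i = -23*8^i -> [-23, -184, -1472, -11776, -94208]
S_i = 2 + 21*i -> [2, 23, 44, 65, 86]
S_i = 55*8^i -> [55, 440, 3520, 28160, 225280]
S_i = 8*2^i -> [8, 16, 32, 64, 128]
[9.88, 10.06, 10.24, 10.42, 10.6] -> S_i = 9.88 + 0.18*i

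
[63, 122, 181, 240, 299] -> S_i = 63 + 59*i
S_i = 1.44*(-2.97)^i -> [1.44, -4.28, 12.7, -37.73, 112.04]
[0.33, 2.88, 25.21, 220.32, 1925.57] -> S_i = 0.33*8.74^i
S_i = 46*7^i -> [46, 322, 2254, 15778, 110446]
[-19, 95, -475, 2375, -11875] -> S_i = -19*-5^i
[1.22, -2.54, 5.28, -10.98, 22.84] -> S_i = 1.22*(-2.08)^i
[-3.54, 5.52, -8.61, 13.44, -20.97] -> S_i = -3.54*(-1.56)^i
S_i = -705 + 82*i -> [-705, -623, -541, -459, -377]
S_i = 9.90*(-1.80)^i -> [9.9, -17.82, 32.08, -57.74, 103.93]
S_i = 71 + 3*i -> [71, 74, 77, 80, 83]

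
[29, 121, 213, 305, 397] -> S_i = 29 + 92*i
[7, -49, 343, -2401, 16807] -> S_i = 7*-7^i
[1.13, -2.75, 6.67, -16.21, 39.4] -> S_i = 1.13*(-2.43)^i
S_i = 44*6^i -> [44, 264, 1584, 9504, 57024]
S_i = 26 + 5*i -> [26, 31, 36, 41, 46]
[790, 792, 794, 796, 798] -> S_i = 790 + 2*i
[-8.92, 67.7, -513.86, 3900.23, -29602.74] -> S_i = -8.92*(-7.59)^i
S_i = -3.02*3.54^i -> [-3.02, -10.69, -37.85, -133.97, -474.26]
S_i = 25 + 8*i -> [25, 33, 41, 49, 57]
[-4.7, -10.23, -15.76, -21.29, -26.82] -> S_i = -4.70 + -5.53*i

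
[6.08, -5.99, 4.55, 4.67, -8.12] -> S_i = Random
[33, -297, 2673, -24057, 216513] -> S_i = 33*-9^i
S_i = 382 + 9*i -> [382, 391, 400, 409, 418]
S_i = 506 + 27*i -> [506, 533, 560, 587, 614]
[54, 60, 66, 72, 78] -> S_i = 54 + 6*i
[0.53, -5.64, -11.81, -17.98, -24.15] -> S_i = 0.53 + -6.17*i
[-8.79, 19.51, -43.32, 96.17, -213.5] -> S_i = -8.79*(-2.22)^i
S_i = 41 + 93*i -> [41, 134, 227, 320, 413]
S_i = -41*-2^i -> [-41, 82, -164, 328, -656]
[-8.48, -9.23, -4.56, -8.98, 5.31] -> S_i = Random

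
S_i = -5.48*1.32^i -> [-5.48, -7.23, -9.55, -12.6, -16.64]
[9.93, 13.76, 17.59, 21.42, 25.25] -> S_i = 9.93 + 3.83*i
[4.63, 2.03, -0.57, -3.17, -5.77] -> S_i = 4.63 + -2.60*i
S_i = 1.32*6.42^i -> [1.32, 8.47, 54.41, 349.28, 2242.4]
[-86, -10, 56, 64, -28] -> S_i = Random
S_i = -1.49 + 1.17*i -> [-1.49, -0.32, 0.85, 2.02, 3.19]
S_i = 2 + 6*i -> [2, 8, 14, 20, 26]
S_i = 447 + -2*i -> [447, 445, 443, 441, 439]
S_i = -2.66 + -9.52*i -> [-2.66, -12.18, -21.7, -31.22, -40.74]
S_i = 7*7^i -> [7, 49, 343, 2401, 16807]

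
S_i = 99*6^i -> [99, 594, 3564, 21384, 128304]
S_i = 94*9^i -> [94, 846, 7614, 68526, 616734]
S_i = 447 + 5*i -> [447, 452, 457, 462, 467]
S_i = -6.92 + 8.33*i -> [-6.92, 1.41, 9.74, 18.07, 26.4]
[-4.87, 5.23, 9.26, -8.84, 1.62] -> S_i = Random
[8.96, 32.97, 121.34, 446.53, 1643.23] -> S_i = 8.96*3.68^i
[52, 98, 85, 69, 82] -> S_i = Random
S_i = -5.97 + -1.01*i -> [-5.97, -6.98, -7.99, -9.0, -10.01]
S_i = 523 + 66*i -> [523, 589, 655, 721, 787]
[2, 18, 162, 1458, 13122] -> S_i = 2*9^i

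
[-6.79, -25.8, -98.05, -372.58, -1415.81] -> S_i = -6.79*3.80^i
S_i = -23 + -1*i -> [-23, -24, -25, -26, -27]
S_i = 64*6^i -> [64, 384, 2304, 13824, 82944]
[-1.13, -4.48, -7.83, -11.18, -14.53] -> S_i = -1.13 + -3.35*i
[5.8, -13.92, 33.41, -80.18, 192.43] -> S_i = 5.80*(-2.40)^i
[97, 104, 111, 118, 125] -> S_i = 97 + 7*i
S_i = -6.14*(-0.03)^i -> [-6.14, 0.18, -0.01, 0.0, -0.0]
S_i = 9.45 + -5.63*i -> [9.45, 3.82, -1.81, -7.44, -13.07]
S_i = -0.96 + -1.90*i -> [-0.96, -2.86, -4.76, -6.66, -8.56]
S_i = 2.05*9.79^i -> [2.05, 20.07, 196.48, 1923.54, 18831.49]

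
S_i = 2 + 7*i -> [2, 9, 16, 23, 30]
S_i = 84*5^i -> [84, 420, 2100, 10500, 52500]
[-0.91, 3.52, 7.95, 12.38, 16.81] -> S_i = -0.91 + 4.43*i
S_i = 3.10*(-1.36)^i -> [3.1, -4.22, 5.73, -7.8, 10.61]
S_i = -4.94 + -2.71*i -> [-4.94, -7.65, -10.36, -13.07, -15.78]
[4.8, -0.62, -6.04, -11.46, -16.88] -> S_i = 4.80 + -5.42*i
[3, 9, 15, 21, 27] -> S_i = 3 + 6*i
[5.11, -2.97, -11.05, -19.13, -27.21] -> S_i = 5.11 + -8.08*i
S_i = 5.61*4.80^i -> [5.61, 26.93, 129.25, 620.42, 2978.02]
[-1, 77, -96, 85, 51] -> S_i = Random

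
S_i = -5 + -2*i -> [-5, -7, -9, -11, -13]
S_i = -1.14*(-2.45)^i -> [-1.14, 2.79, -6.84, 16.76, -41.07]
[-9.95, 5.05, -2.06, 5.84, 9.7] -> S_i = Random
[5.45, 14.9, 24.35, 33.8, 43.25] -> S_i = 5.45 + 9.45*i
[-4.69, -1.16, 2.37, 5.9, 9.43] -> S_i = -4.69 + 3.53*i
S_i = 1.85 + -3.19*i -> [1.85, -1.34, -4.53, -7.72, -10.91]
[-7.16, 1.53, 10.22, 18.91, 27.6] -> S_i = -7.16 + 8.69*i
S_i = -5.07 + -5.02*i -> [-5.07, -10.09, -15.11, -20.13, -25.15]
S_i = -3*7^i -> [-3, -21, -147, -1029, -7203]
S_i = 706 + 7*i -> [706, 713, 720, 727, 734]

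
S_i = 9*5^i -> [9, 45, 225, 1125, 5625]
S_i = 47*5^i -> [47, 235, 1175, 5875, 29375]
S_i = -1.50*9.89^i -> [-1.5, -14.84, -146.72, -1451.04, -14350.81]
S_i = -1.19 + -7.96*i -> [-1.19, -9.15, -17.11, -25.07, -33.03]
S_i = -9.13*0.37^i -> [-9.13, -3.38, -1.25, -0.46, -0.17]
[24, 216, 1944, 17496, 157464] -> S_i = 24*9^i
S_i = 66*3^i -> [66, 198, 594, 1782, 5346]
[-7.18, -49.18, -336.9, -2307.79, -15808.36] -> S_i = -7.18*6.85^i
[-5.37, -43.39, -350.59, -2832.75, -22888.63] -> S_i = -5.37*8.08^i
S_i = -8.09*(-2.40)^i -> [-8.09, 19.42, -46.6, 111.84, -268.41]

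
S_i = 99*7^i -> [99, 693, 4851, 33957, 237699]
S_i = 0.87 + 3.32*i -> [0.87, 4.19, 7.51, 10.83, 14.15]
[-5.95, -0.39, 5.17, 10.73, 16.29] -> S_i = -5.95 + 5.56*i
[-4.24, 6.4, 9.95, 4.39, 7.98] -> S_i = Random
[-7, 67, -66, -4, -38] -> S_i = Random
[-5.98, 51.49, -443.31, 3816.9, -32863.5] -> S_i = -5.98*(-8.61)^i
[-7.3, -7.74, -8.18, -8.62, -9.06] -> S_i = -7.30 + -0.44*i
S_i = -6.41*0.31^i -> [-6.41, -1.99, -0.62, -0.19, -0.06]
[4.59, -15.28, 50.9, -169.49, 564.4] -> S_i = 4.59*(-3.33)^i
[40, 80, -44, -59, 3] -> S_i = Random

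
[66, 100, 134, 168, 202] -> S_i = 66 + 34*i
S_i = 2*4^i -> [2, 8, 32, 128, 512]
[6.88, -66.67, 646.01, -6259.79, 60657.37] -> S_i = 6.88*(-9.69)^i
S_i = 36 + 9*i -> [36, 45, 54, 63, 72]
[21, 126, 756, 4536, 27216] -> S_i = 21*6^i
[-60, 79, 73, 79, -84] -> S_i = Random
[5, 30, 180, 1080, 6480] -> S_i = 5*6^i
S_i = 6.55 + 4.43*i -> [6.55, 10.98, 15.41, 19.84, 24.27]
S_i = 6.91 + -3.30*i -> [6.91, 3.61, 0.31, -2.99, -6.29]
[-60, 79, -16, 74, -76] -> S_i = Random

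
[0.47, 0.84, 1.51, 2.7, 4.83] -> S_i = 0.47*1.79^i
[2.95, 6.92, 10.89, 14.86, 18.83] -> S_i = 2.95 + 3.97*i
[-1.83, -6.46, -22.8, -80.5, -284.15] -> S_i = -1.83*3.53^i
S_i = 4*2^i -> [4, 8, 16, 32, 64]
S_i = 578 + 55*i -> [578, 633, 688, 743, 798]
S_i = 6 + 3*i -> [6, 9, 12, 15, 18]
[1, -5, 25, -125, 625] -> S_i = 1*-5^i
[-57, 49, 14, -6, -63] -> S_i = Random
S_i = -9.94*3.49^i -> [-9.94, -34.69, -121.07, -422.53, -1474.65]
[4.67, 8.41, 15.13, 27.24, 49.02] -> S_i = 4.67*1.80^i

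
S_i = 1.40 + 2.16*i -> [1.4, 3.56, 5.72, 7.88, 10.04]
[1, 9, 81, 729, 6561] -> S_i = 1*9^i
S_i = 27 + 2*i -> [27, 29, 31, 33, 35]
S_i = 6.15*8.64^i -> [6.15, 53.14, 459.1, 3966.58, 34271.26]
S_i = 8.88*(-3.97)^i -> [8.88, -35.25, 139.96, -555.63, 2205.85]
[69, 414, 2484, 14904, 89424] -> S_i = 69*6^i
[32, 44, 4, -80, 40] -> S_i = Random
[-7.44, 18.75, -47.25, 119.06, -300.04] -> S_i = -7.44*(-2.52)^i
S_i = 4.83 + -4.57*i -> [4.83, 0.26, -4.31, -8.88, -13.45]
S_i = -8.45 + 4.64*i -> [-8.45, -3.81, 0.83, 5.47, 10.11]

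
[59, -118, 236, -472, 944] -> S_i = 59*-2^i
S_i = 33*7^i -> [33, 231, 1617, 11319, 79233]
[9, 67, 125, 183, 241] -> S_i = 9 + 58*i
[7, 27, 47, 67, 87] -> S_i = 7 + 20*i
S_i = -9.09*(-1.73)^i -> [-9.09, 15.73, -27.21, 47.07, -81.42]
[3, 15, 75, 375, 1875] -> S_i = 3*5^i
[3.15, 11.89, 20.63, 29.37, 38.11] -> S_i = 3.15 + 8.74*i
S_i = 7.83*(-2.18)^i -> [7.83, -17.07, 37.21, -81.12, 176.84]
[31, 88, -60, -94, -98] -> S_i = Random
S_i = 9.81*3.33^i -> [9.81, 32.67, 108.78, 362.24, 1206.27]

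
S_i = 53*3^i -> [53, 159, 477, 1431, 4293]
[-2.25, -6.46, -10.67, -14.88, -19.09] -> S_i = -2.25 + -4.21*i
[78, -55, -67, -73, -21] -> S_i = Random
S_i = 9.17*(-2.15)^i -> [9.17, -19.72, 42.39, -91.13, 195.94]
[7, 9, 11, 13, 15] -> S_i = 7 + 2*i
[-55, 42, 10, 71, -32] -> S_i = Random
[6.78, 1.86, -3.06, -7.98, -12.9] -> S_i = 6.78 + -4.92*i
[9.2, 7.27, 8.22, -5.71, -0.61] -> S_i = Random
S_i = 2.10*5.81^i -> [2.1, 12.2, 70.89, 411.86, 2392.9]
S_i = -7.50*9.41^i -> [-7.5, -70.58, -664.11, -6249.28, -58805.75]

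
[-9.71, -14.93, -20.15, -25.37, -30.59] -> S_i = -9.71 + -5.22*i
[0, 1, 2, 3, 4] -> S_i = 0 + 1*i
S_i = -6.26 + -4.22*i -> [-6.26, -10.48, -14.7, -18.92, -23.14]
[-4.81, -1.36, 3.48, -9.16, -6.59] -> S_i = Random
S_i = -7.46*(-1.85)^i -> [-7.46, 13.8, -25.53, 47.23, -87.38]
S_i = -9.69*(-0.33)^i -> [-9.69, 3.2, -1.06, 0.35, -0.11]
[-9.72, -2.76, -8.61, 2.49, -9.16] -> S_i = Random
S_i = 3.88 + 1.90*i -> [3.88, 5.78, 7.68, 9.58, 11.48]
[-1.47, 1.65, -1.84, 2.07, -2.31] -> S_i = -1.47*(-1.12)^i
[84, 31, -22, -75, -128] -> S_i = 84 + -53*i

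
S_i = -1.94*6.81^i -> [-1.94, -13.21, -89.97, -612.69, -4172.44]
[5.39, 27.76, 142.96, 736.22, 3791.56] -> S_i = 5.39*5.15^i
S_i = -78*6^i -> [-78, -468, -2808, -16848, -101088]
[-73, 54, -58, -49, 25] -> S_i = Random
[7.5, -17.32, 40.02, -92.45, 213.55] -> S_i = 7.50*(-2.31)^i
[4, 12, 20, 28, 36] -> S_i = 4 + 8*i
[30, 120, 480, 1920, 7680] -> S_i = 30*4^i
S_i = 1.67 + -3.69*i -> [1.67, -2.02, -5.71, -9.4, -13.09]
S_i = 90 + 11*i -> [90, 101, 112, 123, 134]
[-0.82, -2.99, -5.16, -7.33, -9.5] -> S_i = -0.82 + -2.17*i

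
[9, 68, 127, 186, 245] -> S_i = 9 + 59*i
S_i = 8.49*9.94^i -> [8.49, 84.39, 838.84, 8338.1, 82880.67]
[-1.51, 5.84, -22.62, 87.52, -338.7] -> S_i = -1.51*(-3.87)^i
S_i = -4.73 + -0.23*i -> [-4.73, -4.96, -5.19, -5.42, -5.65]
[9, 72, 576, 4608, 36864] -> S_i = 9*8^i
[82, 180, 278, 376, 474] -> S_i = 82 + 98*i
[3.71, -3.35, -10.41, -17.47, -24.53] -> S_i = 3.71 + -7.06*i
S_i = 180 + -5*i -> [180, 175, 170, 165, 160]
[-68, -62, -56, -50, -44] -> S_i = -68 + 6*i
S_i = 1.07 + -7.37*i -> [1.07, -6.3, -13.67, -21.04, -28.41]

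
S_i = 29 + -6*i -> [29, 23, 17, 11, 5]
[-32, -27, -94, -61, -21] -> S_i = Random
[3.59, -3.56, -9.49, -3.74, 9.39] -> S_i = Random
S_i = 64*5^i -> [64, 320, 1600, 8000, 40000]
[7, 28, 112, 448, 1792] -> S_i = 7*4^i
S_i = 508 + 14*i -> [508, 522, 536, 550, 564]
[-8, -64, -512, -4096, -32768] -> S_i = -8*8^i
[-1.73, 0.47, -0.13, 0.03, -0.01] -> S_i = -1.73*(-0.27)^i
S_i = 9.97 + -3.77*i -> [9.97, 6.2, 2.43, -1.34, -5.11]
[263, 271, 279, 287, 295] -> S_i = 263 + 8*i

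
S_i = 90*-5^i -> [90, -450, 2250, -11250, 56250]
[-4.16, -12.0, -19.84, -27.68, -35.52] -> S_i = -4.16 + -7.84*i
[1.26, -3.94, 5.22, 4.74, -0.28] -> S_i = Random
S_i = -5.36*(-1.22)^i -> [-5.36, 6.54, -7.98, 9.73, -11.87]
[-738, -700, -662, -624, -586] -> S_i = -738 + 38*i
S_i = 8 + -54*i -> [8, -46, -100, -154, -208]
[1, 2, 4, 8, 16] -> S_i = 1*2^i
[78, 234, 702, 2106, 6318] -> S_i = 78*3^i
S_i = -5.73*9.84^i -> [-5.73, -56.38, -554.81, -5459.34, -53719.88]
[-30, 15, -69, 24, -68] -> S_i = Random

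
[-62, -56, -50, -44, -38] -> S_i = -62 + 6*i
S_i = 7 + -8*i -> [7, -1, -9, -17, -25]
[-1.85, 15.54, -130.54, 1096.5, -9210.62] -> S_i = -1.85*(-8.40)^i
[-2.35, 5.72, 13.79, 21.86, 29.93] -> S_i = -2.35 + 8.07*i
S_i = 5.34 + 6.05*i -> [5.34, 11.39, 17.44, 23.49, 29.54]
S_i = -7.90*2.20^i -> [-7.9, -17.38, -38.24, -84.12, -185.06]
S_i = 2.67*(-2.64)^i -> [2.67, -7.05, 18.61, -49.13, 129.7]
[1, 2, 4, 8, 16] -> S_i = 1*2^i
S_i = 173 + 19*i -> [173, 192, 211, 230, 249]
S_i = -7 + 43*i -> [-7, 36, 79, 122, 165]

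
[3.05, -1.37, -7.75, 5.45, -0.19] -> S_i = Random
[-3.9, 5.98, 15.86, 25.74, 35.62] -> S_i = -3.90 + 9.88*i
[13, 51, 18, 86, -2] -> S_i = Random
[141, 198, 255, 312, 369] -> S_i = 141 + 57*i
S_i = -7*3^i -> [-7, -21, -63, -189, -567]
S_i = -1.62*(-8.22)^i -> [-1.62, 13.32, -109.46, 899.77, -7396.09]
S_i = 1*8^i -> [1, 8, 64, 512, 4096]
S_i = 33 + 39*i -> [33, 72, 111, 150, 189]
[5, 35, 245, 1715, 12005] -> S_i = 5*7^i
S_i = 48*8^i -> [48, 384, 3072, 24576, 196608]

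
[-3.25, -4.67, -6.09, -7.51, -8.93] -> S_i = -3.25 + -1.42*i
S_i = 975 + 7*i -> [975, 982, 989, 996, 1003]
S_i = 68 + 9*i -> [68, 77, 86, 95, 104]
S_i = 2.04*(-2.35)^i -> [2.04, -4.79, 11.27, -26.47, 62.22]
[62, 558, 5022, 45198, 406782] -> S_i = 62*9^i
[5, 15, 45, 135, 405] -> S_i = 5*3^i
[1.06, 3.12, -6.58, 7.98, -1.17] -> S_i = Random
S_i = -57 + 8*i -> [-57, -49, -41, -33, -25]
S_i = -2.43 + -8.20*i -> [-2.43, -10.63, -18.83, -27.03, -35.23]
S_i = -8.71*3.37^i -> [-8.71, -29.35, -98.92, -333.36, -1123.41]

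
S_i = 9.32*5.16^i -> [9.32, 48.09, 248.15, 1280.46, 6607.16]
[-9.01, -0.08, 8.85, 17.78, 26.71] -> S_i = -9.01 + 8.93*i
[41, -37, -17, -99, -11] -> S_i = Random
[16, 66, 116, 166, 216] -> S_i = 16 + 50*i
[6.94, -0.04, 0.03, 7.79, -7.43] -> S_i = Random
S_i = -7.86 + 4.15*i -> [-7.86, -3.71, 0.44, 4.59, 8.74]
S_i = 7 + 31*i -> [7, 38, 69, 100, 131]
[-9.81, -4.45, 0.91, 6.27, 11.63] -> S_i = -9.81 + 5.36*i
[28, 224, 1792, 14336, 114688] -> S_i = 28*8^i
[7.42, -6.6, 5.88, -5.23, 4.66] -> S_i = 7.42*(-0.89)^i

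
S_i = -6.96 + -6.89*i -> [-6.96, -13.85, -20.74, -27.63, -34.52]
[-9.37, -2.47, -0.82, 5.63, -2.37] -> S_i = Random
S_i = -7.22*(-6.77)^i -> [-7.22, 48.88, -330.91, 2240.28, -15166.73]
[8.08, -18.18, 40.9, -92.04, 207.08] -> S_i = 8.08*(-2.25)^i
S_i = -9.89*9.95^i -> [-9.89, -98.41, -979.13, -9742.39, -96936.79]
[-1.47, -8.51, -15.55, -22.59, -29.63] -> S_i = -1.47 + -7.04*i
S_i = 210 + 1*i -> [210, 211, 212, 213, 214]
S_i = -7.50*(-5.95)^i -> [-7.5, 44.62, -265.52, 1579.84, -9400.03]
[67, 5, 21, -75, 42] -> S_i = Random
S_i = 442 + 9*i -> [442, 451, 460, 469, 478]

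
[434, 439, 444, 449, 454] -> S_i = 434 + 5*i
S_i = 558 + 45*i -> [558, 603, 648, 693, 738]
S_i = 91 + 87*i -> [91, 178, 265, 352, 439]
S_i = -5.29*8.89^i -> [-5.29, -47.03, -418.08, -3716.73, -33041.73]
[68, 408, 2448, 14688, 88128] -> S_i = 68*6^i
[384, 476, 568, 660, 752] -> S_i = 384 + 92*i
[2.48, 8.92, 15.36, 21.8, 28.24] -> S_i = 2.48 + 6.44*i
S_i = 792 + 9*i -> [792, 801, 810, 819, 828]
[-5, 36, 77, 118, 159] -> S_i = -5 + 41*i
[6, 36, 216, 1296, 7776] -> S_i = 6*6^i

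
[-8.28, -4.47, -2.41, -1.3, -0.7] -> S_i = -8.28*0.54^i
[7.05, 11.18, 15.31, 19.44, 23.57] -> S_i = 7.05 + 4.13*i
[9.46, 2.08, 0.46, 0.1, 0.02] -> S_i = 9.46*0.22^i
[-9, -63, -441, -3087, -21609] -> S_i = -9*7^i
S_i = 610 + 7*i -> [610, 617, 624, 631, 638]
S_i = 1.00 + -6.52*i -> [1.0, -5.52, -12.04, -18.56, -25.08]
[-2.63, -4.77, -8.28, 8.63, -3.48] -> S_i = Random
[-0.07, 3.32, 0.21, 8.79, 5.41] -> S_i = Random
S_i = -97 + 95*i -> [-97, -2, 93, 188, 283]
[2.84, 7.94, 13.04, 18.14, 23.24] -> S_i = 2.84 + 5.10*i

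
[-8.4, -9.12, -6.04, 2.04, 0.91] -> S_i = Random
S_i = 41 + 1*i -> [41, 42, 43, 44, 45]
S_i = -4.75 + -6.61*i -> [-4.75, -11.36, -17.97, -24.58, -31.19]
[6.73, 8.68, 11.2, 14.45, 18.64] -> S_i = 6.73*1.29^i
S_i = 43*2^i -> [43, 86, 172, 344, 688]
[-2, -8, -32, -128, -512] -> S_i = -2*4^i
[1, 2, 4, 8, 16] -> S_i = 1*2^i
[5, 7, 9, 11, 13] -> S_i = 5 + 2*i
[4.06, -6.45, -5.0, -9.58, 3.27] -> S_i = Random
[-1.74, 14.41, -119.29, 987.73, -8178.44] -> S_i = -1.74*(-8.28)^i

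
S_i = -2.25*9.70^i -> [-2.25, -21.82, -211.7, -2053.51, -19919.09]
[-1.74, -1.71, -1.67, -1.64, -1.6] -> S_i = -1.74*0.98^i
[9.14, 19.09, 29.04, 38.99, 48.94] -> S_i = 9.14 + 9.95*i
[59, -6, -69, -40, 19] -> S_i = Random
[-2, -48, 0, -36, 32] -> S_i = Random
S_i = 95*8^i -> [95, 760, 6080, 48640, 389120]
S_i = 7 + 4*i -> [7, 11, 15, 19, 23]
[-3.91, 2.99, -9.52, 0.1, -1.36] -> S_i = Random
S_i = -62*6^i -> [-62, -372, -2232, -13392, -80352]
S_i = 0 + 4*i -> [0, 4, 8, 12, 16]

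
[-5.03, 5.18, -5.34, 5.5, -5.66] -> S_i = -5.03*(-1.03)^i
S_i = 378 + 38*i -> [378, 416, 454, 492, 530]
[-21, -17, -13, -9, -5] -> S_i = -21 + 4*i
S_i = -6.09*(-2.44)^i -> [-6.09, 14.86, -36.26, 88.47, -215.86]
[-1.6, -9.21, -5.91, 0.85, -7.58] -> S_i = Random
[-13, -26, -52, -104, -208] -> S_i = -13*2^i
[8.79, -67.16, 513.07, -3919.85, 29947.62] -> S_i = 8.79*(-7.64)^i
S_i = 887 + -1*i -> [887, 886, 885, 884, 883]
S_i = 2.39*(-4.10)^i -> [2.39, -9.8, 40.18, -164.72, 675.36]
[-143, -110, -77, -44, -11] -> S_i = -143 + 33*i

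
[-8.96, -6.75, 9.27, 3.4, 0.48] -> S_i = Random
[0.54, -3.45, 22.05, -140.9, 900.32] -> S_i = 0.54*(-6.39)^i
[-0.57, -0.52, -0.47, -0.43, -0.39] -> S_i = -0.57*0.91^i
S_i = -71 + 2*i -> [-71, -69, -67, -65, -63]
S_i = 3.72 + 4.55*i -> [3.72, 8.27, 12.82, 17.37, 21.92]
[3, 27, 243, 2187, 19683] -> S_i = 3*9^i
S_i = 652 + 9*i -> [652, 661, 670, 679, 688]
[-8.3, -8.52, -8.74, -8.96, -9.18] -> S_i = -8.30 + -0.22*i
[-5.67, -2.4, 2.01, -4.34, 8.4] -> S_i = Random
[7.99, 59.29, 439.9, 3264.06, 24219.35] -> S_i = 7.99*7.42^i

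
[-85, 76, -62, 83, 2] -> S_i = Random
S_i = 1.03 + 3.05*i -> [1.03, 4.08, 7.13, 10.18, 13.23]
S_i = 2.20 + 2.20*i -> [2.2, 4.4, 6.6, 8.8, 11.0]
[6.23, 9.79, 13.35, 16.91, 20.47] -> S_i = 6.23 + 3.56*i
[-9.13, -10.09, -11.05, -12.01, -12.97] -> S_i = -9.13 + -0.96*i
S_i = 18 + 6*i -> [18, 24, 30, 36, 42]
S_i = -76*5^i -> [-76, -380, -1900, -9500, -47500]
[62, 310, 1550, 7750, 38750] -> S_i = 62*5^i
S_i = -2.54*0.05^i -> [-2.54, -0.13, -0.01, -0.0, -0.0]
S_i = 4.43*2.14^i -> [4.43, 9.48, 20.29, 43.42, 92.91]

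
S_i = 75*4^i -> [75, 300, 1200, 4800, 19200]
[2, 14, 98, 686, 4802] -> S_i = 2*7^i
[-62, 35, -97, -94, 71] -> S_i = Random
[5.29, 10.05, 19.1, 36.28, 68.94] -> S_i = 5.29*1.90^i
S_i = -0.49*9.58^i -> [-0.49, -4.69, -44.97, -430.82, -4127.22]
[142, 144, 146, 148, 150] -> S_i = 142 + 2*i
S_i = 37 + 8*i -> [37, 45, 53, 61, 69]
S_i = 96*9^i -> [96, 864, 7776, 69984, 629856]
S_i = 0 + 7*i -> [0, 7, 14, 21, 28]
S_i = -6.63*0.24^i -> [-6.63, -1.59, -0.38, -0.09, -0.02]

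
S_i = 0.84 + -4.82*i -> [0.84, -3.98, -8.8, -13.62, -18.44]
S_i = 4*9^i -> [4, 36, 324, 2916, 26244]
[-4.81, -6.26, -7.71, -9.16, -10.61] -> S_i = -4.81 + -1.45*i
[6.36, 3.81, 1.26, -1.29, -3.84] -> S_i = 6.36 + -2.55*i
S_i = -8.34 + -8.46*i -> [-8.34, -16.8, -25.26, -33.72, -42.18]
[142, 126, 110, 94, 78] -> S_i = 142 + -16*i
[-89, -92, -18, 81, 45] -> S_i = Random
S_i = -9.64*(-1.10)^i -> [-9.64, 10.6, -11.66, 12.83, -14.11]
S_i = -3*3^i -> [-3, -9, -27, -81, -243]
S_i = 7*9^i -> [7, 63, 567, 5103, 45927]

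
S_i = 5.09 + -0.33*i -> [5.09, 4.76, 4.43, 4.1, 3.77]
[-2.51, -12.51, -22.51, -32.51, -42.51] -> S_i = -2.51 + -10.00*i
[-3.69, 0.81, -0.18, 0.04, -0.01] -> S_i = -3.69*(-0.22)^i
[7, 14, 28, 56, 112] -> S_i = 7*2^i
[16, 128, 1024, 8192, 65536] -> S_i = 16*8^i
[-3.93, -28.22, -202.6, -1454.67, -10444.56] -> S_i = -3.93*7.18^i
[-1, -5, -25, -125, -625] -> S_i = -1*5^i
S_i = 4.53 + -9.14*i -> [4.53, -4.61, -13.75, -22.89, -32.03]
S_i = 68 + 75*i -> [68, 143, 218, 293, 368]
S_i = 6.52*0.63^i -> [6.52, 4.11, 2.59, 1.63, 1.03]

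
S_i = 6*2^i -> [6, 12, 24, 48, 96]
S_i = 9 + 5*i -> [9, 14, 19, 24, 29]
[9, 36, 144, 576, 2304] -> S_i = 9*4^i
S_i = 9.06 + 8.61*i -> [9.06, 17.67, 26.28, 34.89, 43.5]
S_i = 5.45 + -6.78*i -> [5.45, -1.33, -8.11, -14.89, -21.67]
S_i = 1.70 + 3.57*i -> [1.7, 5.27, 8.84, 12.41, 15.98]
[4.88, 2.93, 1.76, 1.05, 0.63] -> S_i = 4.88*0.60^i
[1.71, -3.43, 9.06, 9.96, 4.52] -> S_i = Random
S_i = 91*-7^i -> [91, -637, 4459, -31213, 218491]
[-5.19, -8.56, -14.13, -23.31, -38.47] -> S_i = -5.19*1.65^i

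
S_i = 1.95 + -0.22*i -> [1.95, 1.73, 1.51, 1.29, 1.07]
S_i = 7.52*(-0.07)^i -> [7.52, -0.53, 0.04, -0.0, 0.0]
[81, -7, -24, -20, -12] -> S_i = Random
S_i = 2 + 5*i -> [2, 7, 12, 17, 22]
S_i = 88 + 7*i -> [88, 95, 102, 109, 116]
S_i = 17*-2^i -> [17, -34, 68, -136, 272]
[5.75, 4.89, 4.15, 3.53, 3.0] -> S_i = 5.75*0.85^i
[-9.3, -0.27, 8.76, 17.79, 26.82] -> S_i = -9.30 + 9.03*i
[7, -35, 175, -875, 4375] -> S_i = 7*-5^i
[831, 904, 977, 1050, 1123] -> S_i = 831 + 73*i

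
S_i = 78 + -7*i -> [78, 71, 64, 57, 50]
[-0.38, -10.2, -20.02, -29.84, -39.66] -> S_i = -0.38 + -9.82*i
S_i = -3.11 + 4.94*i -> [-3.11, 1.83, 6.77, 11.71, 16.65]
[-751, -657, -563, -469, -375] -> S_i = -751 + 94*i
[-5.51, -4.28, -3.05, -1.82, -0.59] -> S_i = -5.51 + 1.23*i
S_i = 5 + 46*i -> [5, 51, 97, 143, 189]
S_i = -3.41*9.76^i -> [-3.41, -33.28, -324.83, -3170.33, -30942.38]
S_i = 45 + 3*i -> [45, 48, 51, 54, 57]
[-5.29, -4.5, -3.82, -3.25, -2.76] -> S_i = -5.29*0.85^i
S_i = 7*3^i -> [7, 21, 63, 189, 567]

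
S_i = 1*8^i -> [1, 8, 64, 512, 4096]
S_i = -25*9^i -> [-25, -225, -2025, -18225, -164025]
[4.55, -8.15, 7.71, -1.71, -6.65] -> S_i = Random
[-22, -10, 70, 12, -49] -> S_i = Random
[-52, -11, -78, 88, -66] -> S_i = Random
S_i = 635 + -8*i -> [635, 627, 619, 611, 603]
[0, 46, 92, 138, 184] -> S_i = 0 + 46*i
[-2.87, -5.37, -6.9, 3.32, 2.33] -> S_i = Random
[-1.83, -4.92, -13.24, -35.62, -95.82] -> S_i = -1.83*2.69^i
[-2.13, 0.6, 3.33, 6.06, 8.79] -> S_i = -2.13 + 2.73*i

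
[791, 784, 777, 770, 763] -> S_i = 791 + -7*i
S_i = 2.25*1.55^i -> [2.25, 3.49, 5.41, 8.38, 12.99]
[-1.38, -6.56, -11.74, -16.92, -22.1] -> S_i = -1.38 + -5.18*i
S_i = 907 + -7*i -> [907, 900, 893, 886, 879]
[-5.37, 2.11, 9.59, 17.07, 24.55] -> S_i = -5.37 + 7.48*i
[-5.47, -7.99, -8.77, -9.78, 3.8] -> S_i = Random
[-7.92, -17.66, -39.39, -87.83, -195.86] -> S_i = -7.92*2.23^i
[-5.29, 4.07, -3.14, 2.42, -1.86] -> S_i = -5.29*(-0.77)^i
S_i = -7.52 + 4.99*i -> [-7.52, -2.53, 2.46, 7.45, 12.44]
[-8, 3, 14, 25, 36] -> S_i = -8 + 11*i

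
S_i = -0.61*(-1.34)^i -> [-0.61, 0.82, -1.1, 1.47, -1.97]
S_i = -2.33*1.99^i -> [-2.33, -4.64, -9.23, -18.36, -36.54]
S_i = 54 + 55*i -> [54, 109, 164, 219, 274]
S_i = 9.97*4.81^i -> [9.97, 47.96, 230.67, 1109.51, 5336.73]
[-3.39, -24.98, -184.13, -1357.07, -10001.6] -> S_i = -3.39*7.37^i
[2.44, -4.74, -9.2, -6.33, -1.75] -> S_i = Random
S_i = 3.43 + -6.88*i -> [3.43, -3.45, -10.33, -17.21, -24.09]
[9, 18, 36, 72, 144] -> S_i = 9*2^i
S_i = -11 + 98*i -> [-11, 87, 185, 283, 381]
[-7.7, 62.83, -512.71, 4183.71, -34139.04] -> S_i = -7.70*(-8.16)^i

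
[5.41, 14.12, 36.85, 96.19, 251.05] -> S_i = 5.41*2.61^i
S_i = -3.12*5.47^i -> [-3.12, -17.07, -93.35, -510.64, -2793.21]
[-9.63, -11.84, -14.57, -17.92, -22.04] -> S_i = -9.63*1.23^i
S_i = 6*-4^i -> [6, -24, 96, -384, 1536]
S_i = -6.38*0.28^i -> [-6.38, -1.79, -0.5, -0.14, -0.04]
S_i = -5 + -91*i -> [-5, -96, -187, -278, -369]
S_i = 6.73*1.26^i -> [6.73, 8.48, 10.68, 13.46, 16.96]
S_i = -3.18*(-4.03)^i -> [-3.18, 12.82, -51.65, 208.13, -838.78]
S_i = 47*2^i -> [47, 94, 188, 376, 752]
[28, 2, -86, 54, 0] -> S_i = Random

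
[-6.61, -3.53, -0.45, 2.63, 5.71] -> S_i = -6.61 + 3.08*i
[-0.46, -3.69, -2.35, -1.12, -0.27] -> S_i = Random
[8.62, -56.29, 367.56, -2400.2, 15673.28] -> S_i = 8.62*(-6.53)^i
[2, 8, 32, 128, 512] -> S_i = 2*4^i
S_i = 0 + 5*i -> [0, 5, 10, 15, 20]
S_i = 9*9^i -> [9, 81, 729, 6561, 59049]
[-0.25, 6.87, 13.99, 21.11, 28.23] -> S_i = -0.25 + 7.12*i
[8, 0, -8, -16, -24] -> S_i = 8 + -8*i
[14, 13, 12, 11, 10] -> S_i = 14 + -1*i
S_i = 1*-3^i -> [1, -3, 9, -27, 81]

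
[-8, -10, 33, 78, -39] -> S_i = Random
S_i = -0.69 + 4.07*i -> [-0.69, 3.38, 7.45, 11.52, 15.59]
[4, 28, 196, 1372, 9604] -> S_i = 4*7^i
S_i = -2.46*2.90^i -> [-2.46, -7.13, -20.69, -60.0, -173.99]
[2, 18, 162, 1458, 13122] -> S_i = 2*9^i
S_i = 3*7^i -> [3, 21, 147, 1029, 7203]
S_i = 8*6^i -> [8, 48, 288, 1728, 10368]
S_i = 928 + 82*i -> [928, 1010, 1092, 1174, 1256]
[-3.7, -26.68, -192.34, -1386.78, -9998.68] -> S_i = -3.70*7.21^i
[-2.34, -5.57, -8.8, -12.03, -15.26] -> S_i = -2.34 + -3.23*i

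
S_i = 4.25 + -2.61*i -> [4.25, 1.64, -0.97, -3.58, -6.19]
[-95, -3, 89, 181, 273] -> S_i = -95 + 92*i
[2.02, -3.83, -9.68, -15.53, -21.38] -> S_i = 2.02 + -5.85*i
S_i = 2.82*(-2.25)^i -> [2.82, -6.34, 14.28, -32.12, 72.27]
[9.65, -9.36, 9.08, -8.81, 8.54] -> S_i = 9.65*(-0.97)^i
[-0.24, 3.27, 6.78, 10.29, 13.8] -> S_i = -0.24 + 3.51*i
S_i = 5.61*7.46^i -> [5.61, 41.85, 312.21, 2329.05, 17374.73]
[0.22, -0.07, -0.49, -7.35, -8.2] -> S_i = Random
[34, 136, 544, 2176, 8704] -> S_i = 34*4^i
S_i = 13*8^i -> [13, 104, 832, 6656, 53248]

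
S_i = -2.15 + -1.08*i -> [-2.15, -3.23, -4.31, -5.39, -6.47]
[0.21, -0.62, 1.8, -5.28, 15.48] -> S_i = 0.21*(-2.93)^i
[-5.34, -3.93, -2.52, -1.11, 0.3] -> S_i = -5.34 + 1.41*i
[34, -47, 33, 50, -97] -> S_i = Random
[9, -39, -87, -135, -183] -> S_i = 9 + -48*i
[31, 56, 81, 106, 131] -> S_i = 31 + 25*i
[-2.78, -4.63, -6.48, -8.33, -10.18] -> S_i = -2.78 + -1.85*i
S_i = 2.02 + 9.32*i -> [2.02, 11.34, 20.66, 29.98, 39.3]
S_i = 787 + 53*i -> [787, 840, 893, 946, 999]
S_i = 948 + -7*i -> [948, 941, 934, 927, 920]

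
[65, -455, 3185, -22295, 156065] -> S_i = 65*-7^i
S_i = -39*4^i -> [-39, -156, -624, -2496, -9984]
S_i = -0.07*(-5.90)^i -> [-0.07, 0.41, -2.44, 14.38, -84.82]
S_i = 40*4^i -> [40, 160, 640, 2560, 10240]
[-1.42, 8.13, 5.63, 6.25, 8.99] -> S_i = Random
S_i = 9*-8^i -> [9, -72, 576, -4608, 36864]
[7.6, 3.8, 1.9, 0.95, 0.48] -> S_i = 7.60*0.50^i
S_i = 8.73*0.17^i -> [8.73, 1.48, 0.25, 0.04, 0.01]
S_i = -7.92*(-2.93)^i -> [-7.92, 23.21, -67.99, 199.22, -583.71]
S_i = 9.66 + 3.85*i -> [9.66, 13.51, 17.36, 21.21, 25.06]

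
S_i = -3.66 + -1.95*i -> [-3.66, -5.61, -7.56, -9.51, -11.46]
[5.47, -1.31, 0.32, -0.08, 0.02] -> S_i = 5.47*(-0.24)^i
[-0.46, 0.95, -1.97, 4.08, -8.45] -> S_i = -0.46*(-2.07)^i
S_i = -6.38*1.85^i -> [-6.38, -11.8, -21.84, -40.4, -74.73]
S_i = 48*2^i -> [48, 96, 192, 384, 768]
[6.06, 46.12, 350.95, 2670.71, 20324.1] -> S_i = 6.06*7.61^i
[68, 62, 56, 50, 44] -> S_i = 68 + -6*i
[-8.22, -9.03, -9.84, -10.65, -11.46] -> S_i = -8.22 + -0.81*i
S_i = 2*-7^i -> [2, -14, 98, -686, 4802]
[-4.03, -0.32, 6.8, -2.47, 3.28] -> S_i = Random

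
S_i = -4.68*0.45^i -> [-4.68, -2.11, -0.95, -0.43, -0.19]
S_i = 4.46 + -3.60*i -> [4.46, 0.86, -2.74, -6.34, -9.94]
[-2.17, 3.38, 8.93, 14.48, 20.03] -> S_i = -2.17 + 5.55*i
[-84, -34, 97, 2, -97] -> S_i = Random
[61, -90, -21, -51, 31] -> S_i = Random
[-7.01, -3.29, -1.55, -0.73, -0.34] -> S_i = -7.01*0.47^i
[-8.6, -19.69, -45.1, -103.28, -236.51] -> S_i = -8.60*2.29^i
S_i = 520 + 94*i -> [520, 614, 708, 802, 896]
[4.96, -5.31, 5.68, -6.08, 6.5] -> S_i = 4.96*(-1.07)^i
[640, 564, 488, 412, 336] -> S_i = 640 + -76*i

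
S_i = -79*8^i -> [-79, -632, -5056, -40448, -323584]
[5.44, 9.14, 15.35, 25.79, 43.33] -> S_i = 5.44*1.68^i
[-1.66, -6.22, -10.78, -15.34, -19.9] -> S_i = -1.66 + -4.56*i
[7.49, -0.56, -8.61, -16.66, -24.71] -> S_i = 7.49 + -8.05*i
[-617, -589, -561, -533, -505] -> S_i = -617 + 28*i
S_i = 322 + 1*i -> [322, 323, 324, 325, 326]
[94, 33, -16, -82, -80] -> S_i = Random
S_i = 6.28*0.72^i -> [6.28, 4.52, 3.26, 2.34, 1.69]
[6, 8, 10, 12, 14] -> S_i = 6 + 2*i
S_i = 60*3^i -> [60, 180, 540, 1620, 4860]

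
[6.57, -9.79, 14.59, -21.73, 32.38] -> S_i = 6.57*(-1.49)^i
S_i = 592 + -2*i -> [592, 590, 588, 586, 584]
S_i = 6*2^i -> [6, 12, 24, 48, 96]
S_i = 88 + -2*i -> [88, 86, 84, 82, 80]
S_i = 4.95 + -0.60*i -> [4.95, 4.35, 3.75, 3.15, 2.55]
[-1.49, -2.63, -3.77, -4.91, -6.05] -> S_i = -1.49 + -1.14*i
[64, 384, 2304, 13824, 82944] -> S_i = 64*6^i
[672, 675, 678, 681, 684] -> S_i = 672 + 3*i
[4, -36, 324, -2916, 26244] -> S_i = 4*-9^i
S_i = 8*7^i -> [8, 56, 392, 2744, 19208]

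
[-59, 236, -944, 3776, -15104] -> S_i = -59*-4^i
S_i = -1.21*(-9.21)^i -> [-1.21, 11.14, -102.64, 945.29, -8706.1]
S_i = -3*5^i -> [-3, -15, -75, -375, -1875]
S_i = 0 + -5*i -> [0, -5, -10, -15, -20]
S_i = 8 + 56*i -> [8, 64, 120, 176, 232]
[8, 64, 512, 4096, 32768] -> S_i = 8*8^i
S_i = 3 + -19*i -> [3, -16, -35, -54, -73]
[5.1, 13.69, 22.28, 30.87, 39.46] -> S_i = 5.10 + 8.59*i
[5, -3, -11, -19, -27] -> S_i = 5 + -8*i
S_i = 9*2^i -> [9, 18, 36, 72, 144]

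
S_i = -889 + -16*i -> [-889, -905, -921, -937, -953]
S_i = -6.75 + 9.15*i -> [-6.75, 2.4, 11.55, 20.7, 29.85]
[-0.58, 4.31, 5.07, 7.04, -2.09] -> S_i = Random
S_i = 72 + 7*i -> [72, 79, 86, 93, 100]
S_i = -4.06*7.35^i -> [-4.06, -29.84, -219.33, -1612.09, -11848.83]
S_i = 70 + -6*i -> [70, 64, 58, 52, 46]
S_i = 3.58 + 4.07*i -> [3.58, 7.65, 11.72, 15.79, 19.86]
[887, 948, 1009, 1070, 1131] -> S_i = 887 + 61*i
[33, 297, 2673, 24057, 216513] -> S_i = 33*9^i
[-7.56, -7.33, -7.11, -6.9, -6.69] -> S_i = -7.56*0.97^i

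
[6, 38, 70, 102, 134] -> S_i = 6 + 32*i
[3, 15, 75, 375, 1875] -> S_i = 3*5^i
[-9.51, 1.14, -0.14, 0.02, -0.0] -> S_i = -9.51*(-0.12)^i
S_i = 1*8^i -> [1, 8, 64, 512, 4096]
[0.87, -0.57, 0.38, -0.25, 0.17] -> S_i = 0.87*(-0.66)^i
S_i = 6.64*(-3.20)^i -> [6.64, -21.25, 67.99, -217.58, 696.25]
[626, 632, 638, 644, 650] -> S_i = 626 + 6*i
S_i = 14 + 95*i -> [14, 109, 204, 299, 394]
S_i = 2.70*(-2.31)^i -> [2.7, -6.24, 14.41, -33.28, 76.88]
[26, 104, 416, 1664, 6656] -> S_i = 26*4^i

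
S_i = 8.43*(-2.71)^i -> [8.43, -22.85, 61.91, -167.78, 454.68]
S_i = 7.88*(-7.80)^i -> [7.88, -61.46, 479.42, -3739.47, 29167.86]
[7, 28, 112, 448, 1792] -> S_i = 7*4^i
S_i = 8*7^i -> [8, 56, 392, 2744, 19208]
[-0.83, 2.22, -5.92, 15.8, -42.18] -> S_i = -0.83*(-2.67)^i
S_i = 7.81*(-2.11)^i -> [7.81, -16.48, 34.77, -73.37, 154.8]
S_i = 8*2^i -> [8, 16, 32, 64, 128]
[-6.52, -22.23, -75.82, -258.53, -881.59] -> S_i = -6.52*3.41^i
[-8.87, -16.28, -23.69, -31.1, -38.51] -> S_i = -8.87 + -7.41*i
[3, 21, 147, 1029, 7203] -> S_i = 3*7^i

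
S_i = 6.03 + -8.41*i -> [6.03, -2.38, -10.79, -19.2, -27.61]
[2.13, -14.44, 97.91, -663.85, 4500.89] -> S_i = 2.13*(-6.78)^i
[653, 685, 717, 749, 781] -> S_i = 653 + 32*i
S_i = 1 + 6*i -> [1, 7, 13, 19, 25]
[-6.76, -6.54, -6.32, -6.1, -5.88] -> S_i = -6.76 + 0.22*i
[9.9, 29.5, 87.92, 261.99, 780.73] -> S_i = 9.90*2.98^i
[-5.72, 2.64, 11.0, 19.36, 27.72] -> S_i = -5.72 + 8.36*i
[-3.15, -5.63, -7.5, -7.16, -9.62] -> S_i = Random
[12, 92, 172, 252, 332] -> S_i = 12 + 80*i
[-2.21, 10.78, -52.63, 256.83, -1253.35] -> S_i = -2.21*(-4.88)^i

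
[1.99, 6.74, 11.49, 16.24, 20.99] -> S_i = 1.99 + 4.75*i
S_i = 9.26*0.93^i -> [9.26, 8.61, 8.01, 7.45, 6.93]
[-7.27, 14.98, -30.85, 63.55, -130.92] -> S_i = -7.27*(-2.06)^i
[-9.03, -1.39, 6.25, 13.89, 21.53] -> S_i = -9.03 + 7.64*i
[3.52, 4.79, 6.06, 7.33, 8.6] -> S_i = 3.52 + 1.27*i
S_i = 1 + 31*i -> [1, 32, 63, 94, 125]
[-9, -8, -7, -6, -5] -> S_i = -9 + 1*i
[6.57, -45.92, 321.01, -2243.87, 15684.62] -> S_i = 6.57*(-6.99)^i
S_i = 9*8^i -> [9, 72, 576, 4608, 36864]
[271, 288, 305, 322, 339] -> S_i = 271 + 17*i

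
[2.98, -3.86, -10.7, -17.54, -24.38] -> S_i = 2.98 + -6.84*i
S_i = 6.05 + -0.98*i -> [6.05, 5.07, 4.09, 3.11, 2.13]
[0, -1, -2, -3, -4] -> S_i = 0 + -1*i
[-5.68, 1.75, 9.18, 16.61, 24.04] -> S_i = -5.68 + 7.43*i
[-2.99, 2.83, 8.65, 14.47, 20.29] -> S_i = -2.99 + 5.82*i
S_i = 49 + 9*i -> [49, 58, 67, 76, 85]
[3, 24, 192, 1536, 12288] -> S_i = 3*8^i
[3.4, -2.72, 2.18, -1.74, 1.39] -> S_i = 3.40*(-0.80)^i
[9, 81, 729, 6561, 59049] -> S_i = 9*9^i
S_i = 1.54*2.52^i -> [1.54, 3.88, 9.78, 24.64, 62.1]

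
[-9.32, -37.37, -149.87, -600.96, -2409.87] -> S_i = -9.32*4.01^i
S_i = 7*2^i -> [7, 14, 28, 56, 112]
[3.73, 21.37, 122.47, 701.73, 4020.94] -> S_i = 3.73*5.73^i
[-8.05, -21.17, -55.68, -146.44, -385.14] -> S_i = -8.05*2.63^i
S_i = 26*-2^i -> [26, -52, 104, -208, 416]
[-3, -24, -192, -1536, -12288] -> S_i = -3*8^i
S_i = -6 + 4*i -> [-6, -2, 2, 6, 10]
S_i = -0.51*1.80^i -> [-0.51, -0.92, -1.65, -2.97, -5.35]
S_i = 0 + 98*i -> [0, 98, 196, 294, 392]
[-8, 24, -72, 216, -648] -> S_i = -8*-3^i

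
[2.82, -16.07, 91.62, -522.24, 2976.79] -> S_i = 2.82*(-5.70)^i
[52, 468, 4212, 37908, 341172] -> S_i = 52*9^i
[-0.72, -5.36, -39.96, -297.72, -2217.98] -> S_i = -0.72*7.45^i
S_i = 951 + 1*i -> [951, 952, 953, 954, 955]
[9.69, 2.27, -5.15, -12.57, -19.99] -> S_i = 9.69 + -7.42*i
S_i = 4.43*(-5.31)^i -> [4.43, -23.52, 124.91, -663.27, 3521.94]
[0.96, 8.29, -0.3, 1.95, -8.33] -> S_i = Random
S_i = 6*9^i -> [6, 54, 486, 4374, 39366]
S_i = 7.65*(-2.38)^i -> [7.65, -18.21, 43.33, -103.13, 245.45]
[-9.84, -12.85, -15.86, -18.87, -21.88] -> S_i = -9.84 + -3.01*i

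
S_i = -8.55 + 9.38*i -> [-8.55, 0.83, 10.21, 19.59, 28.97]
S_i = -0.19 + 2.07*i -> [-0.19, 1.88, 3.95, 6.02, 8.09]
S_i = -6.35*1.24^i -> [-6.35, -7.87, -9.76, -12.11, -15.01]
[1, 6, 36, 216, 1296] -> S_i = 1*6^i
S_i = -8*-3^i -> [-8, 24, -72, 216, -648]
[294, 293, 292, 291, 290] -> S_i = 294 + -1*i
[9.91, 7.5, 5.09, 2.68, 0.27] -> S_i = 9.91 + -2.41*i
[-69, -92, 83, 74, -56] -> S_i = Random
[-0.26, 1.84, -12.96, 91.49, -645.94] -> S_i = -0.26*(-7.06)^i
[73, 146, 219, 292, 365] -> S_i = 73 + 73*i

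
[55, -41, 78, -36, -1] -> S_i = Random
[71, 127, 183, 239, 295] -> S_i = 71 + 56*i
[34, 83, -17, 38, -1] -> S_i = Random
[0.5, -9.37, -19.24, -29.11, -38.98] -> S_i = 0.50 + -9.87*i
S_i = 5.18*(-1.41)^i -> [5.18, -7.3, 10.3, -14.52, 20.47]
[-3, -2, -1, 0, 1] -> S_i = -3 + 1*i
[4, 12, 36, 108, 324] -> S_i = 4*3^i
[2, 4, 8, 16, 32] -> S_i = 2*2^i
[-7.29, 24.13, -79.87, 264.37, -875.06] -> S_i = -7.29*(-3.31)^i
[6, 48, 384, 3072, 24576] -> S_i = 6*8^i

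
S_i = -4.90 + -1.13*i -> [-4.9, -6.03, -7.16, -8.29, -9.42]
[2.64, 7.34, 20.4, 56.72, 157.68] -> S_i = 2.64*2.78^i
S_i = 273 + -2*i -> [273, 271, 269, 267, 265]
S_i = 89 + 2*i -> [89, 91, 93, 95, 97]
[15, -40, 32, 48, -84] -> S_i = Random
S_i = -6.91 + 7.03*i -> [-6.91, 0.12, 7.15, 14.18, 21.21]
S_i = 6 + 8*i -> [6, 14, 22, 30, 38]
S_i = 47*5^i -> [47, 235, 1175, 5875, 29375]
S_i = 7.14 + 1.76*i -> [7.14, 8.9, 10.66, 12.42, 14.18]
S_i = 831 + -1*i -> [831, 830, 829, 828, 827]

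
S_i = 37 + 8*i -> [37, 45, 53, 61, 69]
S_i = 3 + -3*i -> [3, 0, -3, -6, -9]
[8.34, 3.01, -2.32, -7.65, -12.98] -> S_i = 8.34 + -5.33*i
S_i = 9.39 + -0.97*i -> [9.39, 8.42, 7.45, 6.48, 5.51]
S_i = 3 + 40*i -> [3, 43, 83, 123, 163]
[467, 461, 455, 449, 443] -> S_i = 467 + -6*i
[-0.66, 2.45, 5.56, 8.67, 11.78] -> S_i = -0.66 + 3.11*i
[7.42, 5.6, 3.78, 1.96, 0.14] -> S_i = 7.42 + -1.82*i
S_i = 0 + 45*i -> [0, 45, 90, 135, 180]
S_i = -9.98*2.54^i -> [-9.98, -25.35, -64.39, -163.54, -415.4]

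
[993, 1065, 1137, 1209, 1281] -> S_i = 993 + 72*i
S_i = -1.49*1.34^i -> [-1.49, -2.0, -2.68, -3.59, -4.8]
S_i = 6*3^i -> [6, 18, 54, 162, 486]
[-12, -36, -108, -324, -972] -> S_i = -12*3^i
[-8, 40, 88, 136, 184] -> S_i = -8 + 48*i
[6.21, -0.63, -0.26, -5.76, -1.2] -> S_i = Random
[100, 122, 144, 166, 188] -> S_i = 100 + 22*i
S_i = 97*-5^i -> [97, -485, 2425, -12125, 60625]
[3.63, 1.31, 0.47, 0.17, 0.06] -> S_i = 3.63*0.36^i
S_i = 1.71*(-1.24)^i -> [1.71, -2.12, 2.63, -3.26, 4.04]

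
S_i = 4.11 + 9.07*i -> [4.11, 13.18, 22.25, 31.32, 40.39]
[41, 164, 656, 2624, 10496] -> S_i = 41*4^i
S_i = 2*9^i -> [2, 18, 162, 1458, 13122]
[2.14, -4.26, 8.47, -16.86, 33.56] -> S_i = 2.14*(-1.99)^i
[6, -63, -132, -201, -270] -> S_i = 6 + -69*i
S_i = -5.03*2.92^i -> [-5.03, -14.69, -42.89, -125.23, -365.68]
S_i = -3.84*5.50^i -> [-3.84, -21.12, -116.16, -638.88, -3513.84]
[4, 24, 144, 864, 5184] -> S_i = 4*6^i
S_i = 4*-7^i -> [4, -28, 196, -1372, 9604]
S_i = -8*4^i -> [-8, -32, -128, -512, -2048]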